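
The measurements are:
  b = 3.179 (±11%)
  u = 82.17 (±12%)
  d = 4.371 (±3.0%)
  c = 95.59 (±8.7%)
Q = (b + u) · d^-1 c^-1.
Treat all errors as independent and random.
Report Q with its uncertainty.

0.2043 ± 0.0302

Let w = b + u = 85.35. δw = √(δb² + δu²) = √(0.122 + 97.2) = 9.87, so δw/w = 0.116.
Q is then a monomial in w, d, c:
δQ/Q = √((δw/w)² + (-1·δd/d)² + (-1·δc/c)²) = √(0.0134 + 0.000900 + 0.00757) = 0.148
Q = 0.2043, so δQ = 0.148 × 0.2043 = 0.0302.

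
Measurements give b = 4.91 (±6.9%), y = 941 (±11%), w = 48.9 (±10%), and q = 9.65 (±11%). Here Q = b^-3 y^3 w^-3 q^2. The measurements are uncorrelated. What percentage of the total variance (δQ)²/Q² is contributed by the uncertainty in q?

16.7%

(δQ/Q)² = (-3·δb/b)² + (3·δy/y)² + (-3·δw/w)² + (2·δq/q)²
  b term: (-3×0.0690)² = 0.0428
  y term: (3×0.110)² = 0.109
  w term: (-3×0.100)² = 0.0900
  q term: (2×0.110)² = 0.0484
Total = 0.290. Share from q = 0.0484/0.290 = 0.167.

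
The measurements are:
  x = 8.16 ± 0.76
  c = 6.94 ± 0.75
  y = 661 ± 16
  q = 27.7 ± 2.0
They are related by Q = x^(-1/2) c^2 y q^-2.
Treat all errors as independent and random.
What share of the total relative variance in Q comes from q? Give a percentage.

(δQ/Q)² = (−½·δx/x)² + (2·δc/c)² + (1·δy/y)² + (-2·δq/q)²
  x term: (-0.5×0.0931)² = 0.00217
  c term: (2×0.108)² = 0.0467
  y term: (1×0.0242)² = 0.000586
  q term: (-2×0.0722)² = 0.0209
Total = 0.0703. Share from q = 0.0209/0.0703 = 0.297.

29.7%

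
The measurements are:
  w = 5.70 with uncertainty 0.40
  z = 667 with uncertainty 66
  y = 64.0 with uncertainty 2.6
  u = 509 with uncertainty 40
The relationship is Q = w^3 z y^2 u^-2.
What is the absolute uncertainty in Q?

571

Since Q is a product/quotient, work with relative uncertainties:
  (3·δw/w)² = (3×0.0702)² = 0.0443;  (1·δz/z)² = (1×0.0990)² = 0.00979;  (2·δy/y)² = (2×0.0406)² = 0.00660;  (-2·δu/u)² = (-2×0.0786)² = 0.0247
δQ/Q = √(0.0854) = 0.292
Q = 1950, so δQ = 0.292 × 1950 = 571.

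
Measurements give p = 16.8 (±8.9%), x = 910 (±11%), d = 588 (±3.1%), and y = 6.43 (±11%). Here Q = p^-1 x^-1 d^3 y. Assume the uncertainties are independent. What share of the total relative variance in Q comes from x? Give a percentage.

29.7%

(δQ/Q)² = (-1·δp/p)² + (-1·δx/x)² + (3·δd/d)² + (1·δy/y)²
  p term: (-1×0.0890)² = 0.00792
  x term: (-1×0.110)² = 0.0121
  d term: (3×0.0310)² = 0.00865
  y term: (1×0.110)² = 0.0121
Total = 0.0408. Share from x = 0.0121/0.0408 = 0.297.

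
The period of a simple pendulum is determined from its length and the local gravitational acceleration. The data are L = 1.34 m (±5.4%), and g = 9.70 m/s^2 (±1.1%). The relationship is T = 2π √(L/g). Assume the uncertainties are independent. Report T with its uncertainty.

Since T is a product/quotient, work with relative uncertainties:
  (½·δL/L)² = (0.5×0.0540)² = 0.000729;  (−½·δg/g)² = (-0.5×0.0110)² = 3.03e-05
δT/T = √(0.000759) = 0.0276
T = 2.34 s, so δT = 0.0276 × 2.34 = 0.0643 s.

2.34 ± 0.0643 s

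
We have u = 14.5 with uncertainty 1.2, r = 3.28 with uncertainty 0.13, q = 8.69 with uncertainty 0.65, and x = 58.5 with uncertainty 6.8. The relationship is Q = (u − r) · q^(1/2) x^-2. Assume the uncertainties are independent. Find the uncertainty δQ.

Let w = u − r = 11.2. δw = √(δu² + δr²) = √(1.44 + 0.0169) = 1.21, so δw/w = 0.108.
Q is then a monomial in w, q, x:
δQ/Q = √((δw/w)² + (½·δq/q)² + (-2·δx/x)²) = √(0.0116 + 0.00140 + 0.0540) = 0.259
Q = 0.00966, so δQ = 0.259 × 0.00966 = 0.00250.

0.00250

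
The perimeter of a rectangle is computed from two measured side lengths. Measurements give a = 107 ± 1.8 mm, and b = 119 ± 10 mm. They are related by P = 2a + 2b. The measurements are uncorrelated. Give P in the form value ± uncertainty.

452 ± 20.3 mm

Sums and differences: (δP)² = Σ (cᵢ δxᵢ)².
  (2·δa)² = 13.0;  (2·δb)² = 400
δP = √(413) = 20.3 mm
P = 452 mm.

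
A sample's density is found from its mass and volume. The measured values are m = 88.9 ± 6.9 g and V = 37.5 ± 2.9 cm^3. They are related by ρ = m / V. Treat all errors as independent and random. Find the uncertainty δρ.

Products/powers → add relative errors in quadrature, weighted by exponent:
  (1·δm/m)² = (1×0.0776)² = 0.00602;  (-1·δV/V)² = (-1×0.0773)² = 0.00598
δρ/ρ = √(0.0120) = 0.110
ρ = 2.37 g/cm^3, so δρ = 0.110 × 2.37 = 0.260 g/cm^3.

0.260 g/cm^3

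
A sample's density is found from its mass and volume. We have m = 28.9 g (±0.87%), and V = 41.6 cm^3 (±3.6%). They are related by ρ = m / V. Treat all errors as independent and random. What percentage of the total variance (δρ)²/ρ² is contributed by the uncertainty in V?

94.5%

(δρ/ρ)² = (1·δm/m)² + (-1·δV/V)²
  m term: (1×0.00870)² = 7.57e-05
  V term: (-1×0.0360)² = 0.00130
Total = 0.00137. Share from V = 0.00130/0.00137 = 0.945.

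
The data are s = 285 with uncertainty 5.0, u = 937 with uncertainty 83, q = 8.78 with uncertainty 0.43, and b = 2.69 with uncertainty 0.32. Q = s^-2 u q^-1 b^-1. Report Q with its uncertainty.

(4.88 ± 0.782) × 10^-4

Relative error in a monomial: (δQ/Q)² = Σ (nᵢ · δxᵢ/xᵢ)².
  (-2·δs/s)² = (-2×0.0175)² = 0.00123;  (1·δu/u)² = (1×0.0886)² = 0.00785;  (-1·δq/q)² = (-1×0.0490)² = 0.00240;  (-1·δb/b)² = (-1×0.119)² = 0.0142
δQ/Q = √(0.0256) = 0.160
Q = 0.000488, so δQ = 0.160 × 0.000488 = 7.82e-05.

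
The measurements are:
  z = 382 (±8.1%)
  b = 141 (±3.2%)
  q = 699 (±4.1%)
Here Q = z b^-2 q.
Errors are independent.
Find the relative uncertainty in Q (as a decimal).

0.111

Each factor contributes (exponent × relative error)² to (δQ/Q)²:
  (1·δz/z)² = (1×0.0810)² = 0.00656;  (-2·δb/b)² = (-2×0.0320)² = 0.00410;  (1·δq/q)² = (1×0.0410)² = 0.00168
δQ/Q = √(0.0123) = 0.111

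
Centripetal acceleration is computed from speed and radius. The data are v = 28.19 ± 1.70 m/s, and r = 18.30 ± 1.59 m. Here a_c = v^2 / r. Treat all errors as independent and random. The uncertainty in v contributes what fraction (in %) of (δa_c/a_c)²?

65.8%

(δa_c/a_c)² = (2·δv/v)² + (-1·δr/r)²
  v term: (2×0.0603)² = 0.0145
  r term: (-1×0.0869)² = 0.00755
Total = 0.0221. Share from v = 0.0145/0.0221 = 0.658.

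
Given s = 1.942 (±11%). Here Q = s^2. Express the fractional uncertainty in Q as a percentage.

22.0%

Each factor contributes (exponent × relative error)² to (δQ/Q)²:
  (2·δs/s)² = (2×0.110)² = 0.0484
δQ/Q = √(0.0484) = 0.220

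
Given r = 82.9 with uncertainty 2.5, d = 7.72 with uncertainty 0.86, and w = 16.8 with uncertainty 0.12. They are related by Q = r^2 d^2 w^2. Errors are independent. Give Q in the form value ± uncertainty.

(1.16 ± 0.267) × 10^8

Q is a product of powers, so relative uncertainties combine in quadrature:
  (2·δr/r)² = (2×0.0302)² = 0.00364;  (2·δd/d)² = (2×0.111)² = 0.0496;  (2·δw/w)² = (2×0.00714)² = 0.000204
δQ/Q = √(0.0535) = 0.231
Q = 1.16e+08, so δQ = 0.231 × 1.16e+08 = 2.67e+07.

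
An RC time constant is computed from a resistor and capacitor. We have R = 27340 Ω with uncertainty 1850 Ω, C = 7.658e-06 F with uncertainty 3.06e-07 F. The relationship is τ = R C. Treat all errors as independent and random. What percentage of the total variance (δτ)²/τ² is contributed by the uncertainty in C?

(δτ/τ)² = (1·δR/R)² + (1·δC/C)²
  R term: (1×0.0677)² = 0.00458
  C term: (1×0.0400)² = 0.00160
Total = 0.00618. Share from C = 0.00160/0.00618 = 0.259.

25.9%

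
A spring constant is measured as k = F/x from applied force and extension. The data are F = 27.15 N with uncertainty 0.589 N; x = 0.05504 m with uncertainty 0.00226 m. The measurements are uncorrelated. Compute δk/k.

0.0464

Each factor contributes (exponent × relative error)² to (δk/k)²:
  (1·δF/F)² = (1×0.0217)² = 0.000471;  (-1·δx/x)² = (-1×0.0411)² = 0.00169
δk/k = √(0.00216) = 0.0464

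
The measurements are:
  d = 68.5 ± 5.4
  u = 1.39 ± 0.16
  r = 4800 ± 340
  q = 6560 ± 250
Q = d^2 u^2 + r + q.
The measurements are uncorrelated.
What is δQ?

2560

Let p = d^2·u^2 = 9070. δp/p = √((2·δd/d)² + (2·δu/u)²) = √(0.0249 + 0.0530) = 0.279, so δp = 2530.
Q = p + r + q: δQ = √(δp² + δr² + δq²) = √(6.4e+06 + 1.16e+05 + 62500) = 2560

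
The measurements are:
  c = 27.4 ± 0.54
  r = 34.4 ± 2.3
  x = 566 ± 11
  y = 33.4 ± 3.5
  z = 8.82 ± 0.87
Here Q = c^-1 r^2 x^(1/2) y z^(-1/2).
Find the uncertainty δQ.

2060

Products/powers → add relative errors in quadrature, weighted by exponent:
  (-1·δc/c)² = (-1×0.0197)² = 0.000388;  (2·δr/r)² = (2×0.0669)² = 0.0179;  (½·δx/x)² = (0.5×0.0194)² = 9.44e-05;  (1·δy/y)² = (1×0.105)² = 0.0110;  (−½·δz/z)² = (-0.5×0.0986)² = 0.00243
δQ/Q = √(0.0318) = 0.178
Q = 11600, so δQ = 0.178 × 11600 = 2060.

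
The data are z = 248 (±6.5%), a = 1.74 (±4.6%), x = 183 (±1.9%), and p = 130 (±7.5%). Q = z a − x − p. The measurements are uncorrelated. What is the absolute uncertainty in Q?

35.9

Let w = z·a = 432. δw/w = √((1·δz/z)² + (1·δa/a)²) = √(0.00423 + 0.00212) = 0.0796, so δw = 34.4.
Q = w − x − p: δQ = √(δw² + δx² + δp²) = √(1180 + 12.1 + 95.1) = 35.9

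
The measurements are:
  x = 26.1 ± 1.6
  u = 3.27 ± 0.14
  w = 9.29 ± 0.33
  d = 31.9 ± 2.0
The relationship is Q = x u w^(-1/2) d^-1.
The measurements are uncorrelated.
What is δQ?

Each factor contributes (exponent × relative error)² to (δQ/Q)²:
  (1·δx/x)² = (1×0.0613)² = 0.00376;  (1·δu/u)² = (1×0.0428)² = 0.00183;  (−½·δw/w)² = (-0.5×0.0355)² = 0.000315;  (-1·δd/d)² = (-1×0.0627)² = 0.00393
δQ/Q = √(0.00984) = 0.0992
Q = 0.878, so δQ = 0.0992 × 0.878 = 0.0871.

0.0871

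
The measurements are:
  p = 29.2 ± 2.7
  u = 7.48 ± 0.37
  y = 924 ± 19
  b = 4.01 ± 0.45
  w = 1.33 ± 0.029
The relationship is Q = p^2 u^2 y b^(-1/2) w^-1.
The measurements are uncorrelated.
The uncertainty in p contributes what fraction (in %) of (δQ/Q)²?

(δQ/Q)² = (2·δp/p)² + (2·δu/u)² + (1·δy/y)² + (−½·δb/b)² + (-1·δw/w)²
  p term: (2×0.0925)² = 0.0342
  u term: (2×0.0495)² = 0.00979
  y term: (1×0.0206)² = 0.000423
  b term: (-0.5×0.112)² = 0.00315
  w term: (-1×0.0218)² = 0.000475
Total = 0.0480. Share from p = 0.0342/0.0480 = 0.712.

71.2%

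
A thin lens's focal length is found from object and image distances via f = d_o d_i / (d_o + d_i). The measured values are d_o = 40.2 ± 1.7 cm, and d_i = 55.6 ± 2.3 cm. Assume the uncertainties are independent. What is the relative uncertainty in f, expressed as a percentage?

3.01%

∂f/∂d_o = (d_i/(d_o+d_i))² = 0.337;  ∂f/∂d_i = (d_o/(d_o+d_i))² = 0.176
δf = √((∂f/∂d_o · δd_o)² + (∂f/∂d_i · δd_i)²) = √(0.328 + 0.164) = 0.701 cm
f = 23.3 cm, so δf/f = 0.701/23.3 = 0.0301.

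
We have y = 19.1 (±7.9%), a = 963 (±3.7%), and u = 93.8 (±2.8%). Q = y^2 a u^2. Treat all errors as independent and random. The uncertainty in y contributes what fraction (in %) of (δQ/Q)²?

84.7%

(δQ/Q)² = (2·δy/y)² + (1·δa/a)² + (2·δu/u)²
  y term: (2×0.0790)² = 0.0250
  a term: (1×0.0370)² = 0.00137
  u term: (2×0.0280)² = 0.00314
Total = 0.0295. Share from y = 0.0250/0.0295 = 0.847.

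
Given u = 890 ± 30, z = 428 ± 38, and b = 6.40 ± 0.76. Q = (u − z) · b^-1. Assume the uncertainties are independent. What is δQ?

Let w = u − z = 462. δw = √(δu² + δz²) = √(900 + 1440) = 48.4, so δw/w = 0.105.
Q is then a monomial in w, b:
δQ/Q = √((δw/w)² + (-1·δb/b)²) = √(0.0110 + 0.0141) = 0.158
Q = 72.2, so δQ = 0.158 × 72.2 = 11.4.

11.4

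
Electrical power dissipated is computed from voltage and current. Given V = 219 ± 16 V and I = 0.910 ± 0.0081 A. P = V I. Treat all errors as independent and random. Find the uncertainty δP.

Since P is a product/quotient, work with relative uncertainties:
  (1·δV/V)² = (1×0.0731)² = 0.00534;  (1·δI/I)² = (1×0.00890)² = 7.92e-05
δP/P = √(0.00542) = 0.0736
P = 199 W, so δP = 0.0736 × 199 = 14.7 W.

14.7 W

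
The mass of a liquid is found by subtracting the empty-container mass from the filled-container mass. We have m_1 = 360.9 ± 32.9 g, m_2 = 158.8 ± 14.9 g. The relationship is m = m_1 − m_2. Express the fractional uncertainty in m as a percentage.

For a sum/difference, combine absolute errors in quadrature:
  (δm_1)² = 1080;  (δm_2)² = 222
δm = √(1300) = 36.1 g
m = 202.1 g, so δm/m = 36.1/202.1 = 0.179.

17.9%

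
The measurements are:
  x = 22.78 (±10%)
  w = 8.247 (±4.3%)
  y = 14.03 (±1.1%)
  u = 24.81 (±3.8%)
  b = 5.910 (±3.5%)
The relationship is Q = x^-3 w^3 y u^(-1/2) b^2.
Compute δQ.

1.56

Each factor contributes (exponent × relative error)² to (δQ/Q)²:
  (-3·δx/x)² = (-3×0.100)² = 0.0900;  (3·δw/w)² = (3×0.0430)² = 0.0166;  (1·δy/y)² = (1×0.0110)² = 0.000121;  (−½·δu/u)² = (-0.5×0.0380)² = 0.000361;  (2·δb/b)² = (2×0.0350)² = 0.00490
δQ/Q = √(0.112) = 0.335
Q = 4.668, so δQ = 0.335 × 4.668 = 1.56.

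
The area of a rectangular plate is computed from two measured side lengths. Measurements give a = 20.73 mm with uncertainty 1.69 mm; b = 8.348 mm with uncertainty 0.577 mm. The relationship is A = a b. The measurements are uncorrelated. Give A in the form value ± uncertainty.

For a monomial A ∝ a, b, fractional errors add in quadrature:
  (1·δa/a)² = (1×0.0815)² = 0.00665;  (1·δb/b)² = (1×0.0691)² = 0.00478
δA/A = √(0.0114) = 0.107
A = 173.1 mm^2, so δA = 0.107 × 173.1 = 18.5 mm^2.

173.1 ± 18.5 mm^2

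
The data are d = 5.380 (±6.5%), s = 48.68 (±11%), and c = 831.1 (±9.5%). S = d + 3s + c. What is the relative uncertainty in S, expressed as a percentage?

8.20%

S is a linear combination, so absolute uncertainties add in quadrature:
  (δd)² = 0.122;  (3·δs)² = 258;  (δc)² = 6230
δS = √(6490) = 80.6
S = 982.5, so δS/S = 80.6/982.5 = 0.0820.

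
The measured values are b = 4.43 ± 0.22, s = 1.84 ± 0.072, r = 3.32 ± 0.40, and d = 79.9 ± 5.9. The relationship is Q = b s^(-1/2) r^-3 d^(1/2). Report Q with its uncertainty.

0.798 ± 0.293

Products/powers → add relative errors in quadrature, weighted by exponent:
  (1·δb/b)² = (1×0.0497)² = 0.00247;  (−½·δs/s)² = (-0.5×0.0391)² = 0.000383;  (-3·δr/r)² = (-3×0.120)² = 0.131;  (½·δd/d)² = (0.5×0.0738)² = 0.00136
δQ/Q = √(0.135) = 0.367
Q = 0.798, so δQ = 0.367 × 0.798 = 0.293.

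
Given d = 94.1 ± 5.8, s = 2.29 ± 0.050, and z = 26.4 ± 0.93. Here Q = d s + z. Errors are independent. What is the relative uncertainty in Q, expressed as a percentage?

Let p = d·s = 215. δp/p = √((1·δd/d)² + (1·δs/s)²) = √(0.00380 + 0.000477) = 0.0654, so δp = 14.1.
Q = p + z: δQ = √(δp² + δz²) = √(199 + 0.865) = 14.1
Q = 242, so δQ/Q = 14.1/242 = 0.0584.

5.84%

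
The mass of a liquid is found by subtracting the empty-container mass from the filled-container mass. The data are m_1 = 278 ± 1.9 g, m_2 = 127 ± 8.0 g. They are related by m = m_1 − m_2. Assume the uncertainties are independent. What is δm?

For a sum/difference, combine absolute errors in quadrature:
  (δm_1)² = 3.61;  (δm_2)² = 64.0
δm = √(67.6) = 8.22 g

8.22 g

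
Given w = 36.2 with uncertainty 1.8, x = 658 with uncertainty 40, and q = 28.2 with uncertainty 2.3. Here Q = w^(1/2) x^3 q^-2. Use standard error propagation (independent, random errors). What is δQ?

Relative error in a monomial: (δQ/Q)² = Σ (nᵢ · δxᵢ/xᵢ)².
  (½·δw/w)² = (0.5×0.0497)² = 0.000618;  (3·δx/x)² = (3×0.0608)² = 0.0333;  (-2·δq/q)² = (-2×0.0816)² = 0.0266
δQ/Q = √(0.0605) = 0.246
Q = 2.16e+06, so δQ = 0.246 × 2.16e+06 = 5.3e+05.

5.3e+05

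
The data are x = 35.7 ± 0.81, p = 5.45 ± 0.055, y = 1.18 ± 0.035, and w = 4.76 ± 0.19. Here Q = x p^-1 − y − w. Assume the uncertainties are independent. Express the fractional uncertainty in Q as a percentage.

41.4%

Let h = x·p^-1 = 6.55. δh/h = √((1·δx/x)² + (-1·δp/p)²) = √(0.000515 + 0.000102) = 0.0248, so δh = 0.163.
Q = h − y − w: δQ = √(δh² + δy² + δw²) = √(0.0265 + 0.00123 + 0.0361) = 0.253
Q = 0.610, so δQ/Q = 0.253/0.610 = 0.414.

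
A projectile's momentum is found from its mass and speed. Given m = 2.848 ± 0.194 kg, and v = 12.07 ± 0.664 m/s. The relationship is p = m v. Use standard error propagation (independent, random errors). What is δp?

3.01 kg·m/s

For a monomial p ∝ m, v, fractional errors add in quadrature:
  (1·δm/m)² = (1×0.0681)² = 0.00464;  (1·δv/v)² = (1×0.0550)² = 0.00303
δp/p = √(0.00767) = 0.0876
p = 34.38 kg·m/s, so δp = 0.0876 × 34.38 = 3.01 kg·m/s.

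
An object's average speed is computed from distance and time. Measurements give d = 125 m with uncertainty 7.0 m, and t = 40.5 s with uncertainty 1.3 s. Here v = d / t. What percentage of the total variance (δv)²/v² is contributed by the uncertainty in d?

(δv/v)² = (1·δd/d)² + (-1·δt/t)²
  d term: (1×0.0560)² = 0.00314
  t term: (-1×0.0321)² = 0.00103
Total = 0.00417. Share from d = 0.00314/0.00417 = 0.753.

75.3%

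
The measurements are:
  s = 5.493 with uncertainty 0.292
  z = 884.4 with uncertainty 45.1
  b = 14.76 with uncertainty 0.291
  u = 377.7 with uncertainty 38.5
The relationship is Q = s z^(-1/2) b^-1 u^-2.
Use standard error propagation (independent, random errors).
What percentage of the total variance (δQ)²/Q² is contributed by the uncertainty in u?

(δQ/Q)² = (1·δs/s)² + (−½·δz/z)² + (-1·δb/b)² + (-2·δu/u)²
  s term: (1×0.0532)² = 0.00283
  z term: (-0.5×0.0510)² = 0.000650
  b term: (-1×0.0197)² = 0.000389
  u term: (-2×0.102)² = 0.0416
Total = 0.0454. Share from u = 0.0416/0.0454 = 0.915.

91.5%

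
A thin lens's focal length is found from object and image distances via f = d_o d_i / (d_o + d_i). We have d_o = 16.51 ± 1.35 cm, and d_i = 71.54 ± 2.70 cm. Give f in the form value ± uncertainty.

∂f/∂d_o = (d_i/(d_o+d_i))² = 0.660;  ∂f/∂d_i = (d_o/(d_o+d_i))² = 0.0352
δf = √((∂f/∂d_o · δd_o)² + (∂f/∂d_i · δd_i)²) = √(0.794 + 0.00901) = 0.896 cm
f = 13.41 cm.

13.41 ± 0.896 cm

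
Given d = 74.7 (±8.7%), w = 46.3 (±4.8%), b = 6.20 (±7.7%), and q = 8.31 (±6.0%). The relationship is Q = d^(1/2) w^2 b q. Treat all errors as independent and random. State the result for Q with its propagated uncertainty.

Since Q is a product/quotient, work with relative uncertainties:
  (½·δd/d)² = (0.5×0.0870)² = 0.00189;  (2·δw/w)² = (2×0.0480)² = 0.00922;  (1·δb/b)² = (1×0.0770)² = 0.00593;  (1·δq/q)² = (1×0.0600)² = 0.00360
δQ/Q = √(0.0206) = 0.144
Q = 9.55e+05, so δQ = 0.144 × 9.55e+05 = 1.37e+05.

(9.55 ± 1.37) × 10^5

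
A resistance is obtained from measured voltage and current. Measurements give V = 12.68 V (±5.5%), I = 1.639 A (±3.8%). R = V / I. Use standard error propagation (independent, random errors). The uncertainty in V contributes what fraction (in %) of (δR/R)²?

67.7%

(δR/R)² = (1·δV/V)² + (-1·δI/I)²
  V term: (1×0.0550)² = 0.00302
  I term: (-1×0.0380)² = 0.00144
Total = 0.00447. Share from V = 0.00302/0.00447 = 0.677.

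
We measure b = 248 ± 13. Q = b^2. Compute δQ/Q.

Q ∝ b^2, so δQ/Q = |2| · δb/b = 2 × 0.0524 = 0.105.

0.105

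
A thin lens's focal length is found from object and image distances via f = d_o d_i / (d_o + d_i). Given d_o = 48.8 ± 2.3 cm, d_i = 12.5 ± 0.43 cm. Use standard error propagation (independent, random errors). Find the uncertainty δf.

∂f/∂d_o = (d_i/(d_o+d_i))² = 0.0416;  ∂f/∂d_i = (d_o/(d_o+d_i))² = 0.634
δf = √((∂f/∂d_o · δd_o)² + (∂f/∂d_i · δd_i)²) = √(0.00915 + 0.0743) = 0.289 cm

0.289 cm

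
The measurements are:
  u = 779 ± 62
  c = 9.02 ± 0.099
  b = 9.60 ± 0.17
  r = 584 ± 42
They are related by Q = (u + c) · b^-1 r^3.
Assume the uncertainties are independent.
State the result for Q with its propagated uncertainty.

(1.63 ± 0.377) × 10^10

Let w = u + c = 788. δw = √(δu² + δc²) = √(3840 + 0.00980) = 62.0, so δw/w = 0.0787.
Q is then a monomial in w, b, r:
δQ/Q = √((δw/w)² + (-1·δb/b)² + (3·δr/r)²) = √(0.00619 + 0.000314 + 0.0465) = 0.230
Q = 1.63e+10, so δQ = 0.230 × 1.63e+10 = 3.77e+09.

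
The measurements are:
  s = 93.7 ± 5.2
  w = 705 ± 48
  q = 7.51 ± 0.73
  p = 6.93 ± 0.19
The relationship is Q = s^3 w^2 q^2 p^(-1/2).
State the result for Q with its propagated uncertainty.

Products/powers → add relative errors in quadrature, weighted by exponent:
  (3·δs/s)² = (3×0.0555)² = 0.0277;  (2·δw/w)² = (2×0.0681)² = 0.0185;  (2·δq/q)² = (2×0.0972)² = 0.0378;  (−½·δp/p)² = (-0.5×0.0274)² = 0.000188
δQ/Q = √(0.0842) = 0.290
Q = 8.76e+12, so δQ = 0.290 × 8.76e+12 = 2.54e+12.

(8.76 ± 2.54) × 10^12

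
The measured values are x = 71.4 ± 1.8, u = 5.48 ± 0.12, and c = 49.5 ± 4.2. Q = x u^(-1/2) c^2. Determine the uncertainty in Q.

12800

Since Q is a product/quotient, work with relative uncertainties:
  (1·δx/x)² = (1×0.0252)² = 0.000636;  (−½·δu/u)² = (-0.5×0.0219)² = 0.000120;  (2·δc/c)² = (2×0.0848)² = 0.0288
δQ/Q = √(0.0296) = 0.172
Q = 74700, so δQ = 0.172 × 74700 = 12800.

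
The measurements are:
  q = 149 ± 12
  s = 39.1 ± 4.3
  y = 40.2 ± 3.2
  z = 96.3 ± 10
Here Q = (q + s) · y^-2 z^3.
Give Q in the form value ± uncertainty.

(1.04 ± 0.370) × 10^5

Let u = q + s = 188. δu = √(δq² + δs²) = √(144 + 18.5) = 12.7, so δu/u = 0.0678.
Q is then a monomial in u, y, z:
δQ/Q = √((δu/u)² + (-2·δy/y)² + (3·δz/z)²) = √(0.00459 + 0.0253 + 0.0970) = 0.356
Q = 1.04e+05, so δQ = 0.356 × 1.04e+05 = 37000.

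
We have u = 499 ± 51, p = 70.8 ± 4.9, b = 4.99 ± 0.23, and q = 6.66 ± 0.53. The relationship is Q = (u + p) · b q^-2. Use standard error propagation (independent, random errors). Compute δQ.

12.1

Let w = u + p = 570. δw = √(δu² + δp²) = √(2600 + 24.0) = 51.2, so δw/w = 0.0899.
Q is then a monomial in w, b, q:
δQ/Q = √((δw/w)² + (1·δb/b)² + (-2·δq/q)²) = √(0.00809 + 0.00212 + 0.0253) = 0.189
Q = 64.1, so δQ = 0.189 × 64.1 = 12.1.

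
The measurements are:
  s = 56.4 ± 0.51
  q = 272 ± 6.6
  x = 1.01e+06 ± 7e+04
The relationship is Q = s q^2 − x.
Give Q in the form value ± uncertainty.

(3.16 ± 0.218) × 10^6

Let p = s·q^2 = 4.17e+06. δp/p = √((1·δs/s)² + (2·δq/q)²) = √(8.18e-05 + 0.00236) = 0.0494, so δp = 2.06e+05.
Q = p − x: δQ = √(δp² + δx²) = √(4.24e+10 + 4.9e+09) = 2.18e+05
Q = 3.16e+06.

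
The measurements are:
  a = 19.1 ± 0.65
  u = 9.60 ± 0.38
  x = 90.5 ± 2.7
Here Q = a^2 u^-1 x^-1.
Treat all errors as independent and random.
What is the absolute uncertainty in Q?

Products/powers → add relative errors in quadrature, weighted by exponent:
  (2·δa/a)² = (2×0.0340)² = 0.00463;  (-1·δu/u)² = (-1×0.0396)² = 0.00157;  (-1·δx/x)² = (-1×0.0298)² = 0.000890
δQ/Q = √(0.00709) = 0.0842
Q = 0.420, so δQ = 0.0842 × 0.420 = 0.0354.

0.0354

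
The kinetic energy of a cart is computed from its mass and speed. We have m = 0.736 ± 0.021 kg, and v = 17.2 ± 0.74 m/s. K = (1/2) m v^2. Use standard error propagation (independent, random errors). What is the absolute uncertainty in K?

9.87 J

Since K is a product/quotient, work with relative uncertainties:
  (1·δm/m)² = (1×0.0285)² = 0.000814;  (2·δv/v)² = (2×0.0430)² = 0.00740
δK/K = √(0.00822) = 0.0907
K = 109 J, so δK = 0.0907 × 109 = 9.87 J.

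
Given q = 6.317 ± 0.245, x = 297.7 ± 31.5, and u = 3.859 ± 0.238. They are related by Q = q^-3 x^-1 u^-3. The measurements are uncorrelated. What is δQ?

5.63e-08

Q is a product of powers, so relative uncertainties combine in quadrature:
  (-3·δq/q)² = (-3×0.0388)² = 0.0135;  (-1·δx/x)² = (-1×0.106)² = 0.0112;  (-3·δu/u)² = (-3×0.0617)² = 0.0342
δQ/Q = √(0.0590) = 0.243
Q = 2.319e-07, so δQ = 0.243 × 2.319e-07 = 5.63e-08.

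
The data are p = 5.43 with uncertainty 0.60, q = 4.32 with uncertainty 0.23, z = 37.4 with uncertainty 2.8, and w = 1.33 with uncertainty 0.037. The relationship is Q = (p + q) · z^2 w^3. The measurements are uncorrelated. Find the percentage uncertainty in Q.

Let u = p + q = 9.75. δu = √(δp² + δq²) = √(0.360 + 0.0529) = 0.643, so δu/u = 0.0659.
Q is then a monomial in u, z, w:
δQ/Q = √((δu/u)² + (2·δz/z)² + (3·δw/w)²) = √(0.00434 + 0.0224 + 0.00697) = 0.184

18.4%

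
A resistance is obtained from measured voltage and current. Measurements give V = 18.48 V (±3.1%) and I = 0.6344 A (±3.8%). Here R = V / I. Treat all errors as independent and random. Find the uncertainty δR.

1.43 Ω

Since R is a product/quotient, work with relative uncertainties:
  (1·δV/V)² = (1×0.0310)² = 0.000961;  (-1·δI/I)² = (-1×0.0380)² = 0.00144
δR/R = √(0.00241) = 0.0490
R = 29.13 Ω, so δR = 0.0490 × 29.13 = 1.43 Ω.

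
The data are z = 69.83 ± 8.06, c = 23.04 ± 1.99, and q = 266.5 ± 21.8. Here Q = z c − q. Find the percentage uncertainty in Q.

17.4%

Let p = z·c = 1609. δp/p = √((1·δz/z)² + (1·δc/c)²) = √(0.0133 + 0.00746) = 0.144, so δp = 232.
Q = p − q: δQ = √(δp² + δq²) = √(53800 + 475) = 233
Q = 1342, so δQ/Q = 233/1342 = 0.174.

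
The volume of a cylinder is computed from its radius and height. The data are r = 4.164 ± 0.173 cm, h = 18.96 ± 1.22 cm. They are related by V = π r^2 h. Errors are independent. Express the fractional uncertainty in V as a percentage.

V is a product of powers, so relative uncertainties combine in quadrature:
  (2·δr/r)² = (2×0.0415)² = 0.00690;  (1·δh/h)² = (1×0.0643)² = 0.00414
δV/V = √(0.0110) = 0.105

10.5%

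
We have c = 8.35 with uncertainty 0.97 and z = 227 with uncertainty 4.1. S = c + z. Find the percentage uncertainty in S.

S is a linear combination, so absolute uncertainties add in quadrature:
  (δc)² = 0.941;  (δz)² = 16.8
δS = √(17.8) = 4.21
S = 235, so δS/S = 4.21/235 = 0.0179.

1.79%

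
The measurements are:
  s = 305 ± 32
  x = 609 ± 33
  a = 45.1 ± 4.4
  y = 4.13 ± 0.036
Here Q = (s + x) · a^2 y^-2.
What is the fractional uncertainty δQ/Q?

0.202

Let u = s + x = 914. δu = √(δs² + δx²) = √(1020 + 1090) = 46.0, so δu/u = 0.0503.
Q is then a monomial in u, a, y:
δQ/Q = √((δu/u)² + (2·δa/a)² + (-2·δy/y)²) = √(0.00253 + 0.0381 + 0.000304) = 0.202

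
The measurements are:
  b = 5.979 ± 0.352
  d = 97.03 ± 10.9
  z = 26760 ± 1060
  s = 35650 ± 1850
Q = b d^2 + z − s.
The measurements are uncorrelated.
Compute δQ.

Let p = b·d^2 = 56290. δp/p = √((1·δb/b)² + (2·δd/d)²) = √(0.00347 + 0.0505) = 0.232, so δp = 13100.
Q = p + z − s: δQ = √(δp² + δz² + δs²) = √(1.71e+08 + 1.12e+06 + 3.42e+06) = 13200

13200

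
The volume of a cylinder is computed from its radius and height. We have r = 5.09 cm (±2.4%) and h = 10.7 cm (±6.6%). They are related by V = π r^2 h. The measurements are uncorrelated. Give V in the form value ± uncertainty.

871 ± 71.1 cm^3

Since V is a product/quotient, work with relative uncertainties:
  (2·δr/r)² = (2×0.0240)² = 0.00230;  (1·δh/h)² = (1×0.0660)² = 0.00436
δV/V = √(0.00666) = 0.0816
V = 871 cm^3, so δV = 0.0816 × 871 = 71.1 cm^3.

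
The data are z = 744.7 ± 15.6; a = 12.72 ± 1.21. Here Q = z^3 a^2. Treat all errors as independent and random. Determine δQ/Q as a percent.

20.0%

Q is a product of powers, so relative uncertainties combine in quadrature:
  (3·δz/z)² = (3×0.0209)² = 0.00395;  (2·δa/a)² = (2×0.0951)² = 0.0362
δQ/Q = √(0.0401) = 0.200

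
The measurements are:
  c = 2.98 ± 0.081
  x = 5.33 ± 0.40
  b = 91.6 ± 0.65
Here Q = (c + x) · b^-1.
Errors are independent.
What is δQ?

Let u = c + x = 8.31. δu = √(δc² + δx²) = √(0.00656 + 0.160) = 0.408, so δu/u = 0.0491.
Q is then a monomial in u, b:
δQ/Q = √((δu/u)² + (-1·δb/b)²) = √(0.00241 + 5.04e-05) = 0.0496
Q = 0.0907, so δQ = 0.0496 × 0.0907 = 0.00450.

0.00450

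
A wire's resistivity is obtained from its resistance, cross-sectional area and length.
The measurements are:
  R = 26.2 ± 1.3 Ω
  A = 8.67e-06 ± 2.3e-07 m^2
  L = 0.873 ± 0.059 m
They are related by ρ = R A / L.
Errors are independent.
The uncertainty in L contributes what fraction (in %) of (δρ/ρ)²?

(δρ/ρ)² = (1·δR/R)² + (1·δA/A)² + (-1·δL/L)²
  R term: (1×0.0496)² = 0.00246
  A term: (1×0.0265)² = 0.000704
  L term: (-1×0.0676)² = 0.00457
Total = 0.00773. Share from L = 0.00457/0.00773 = 0.591.

59.1%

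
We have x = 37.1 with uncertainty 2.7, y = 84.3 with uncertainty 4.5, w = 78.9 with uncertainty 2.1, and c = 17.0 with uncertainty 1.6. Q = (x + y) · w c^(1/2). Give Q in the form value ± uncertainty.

Let u = x + y = 121. δu = √(δx² + δy²) = √(7.29 + 20.2) = 5.25, so δu/u = 0.0432.
Q is then a monomial in u, w, c:
δQ/Q = √((δu/u)² + (1·δw/w)² + (½·δc/c)²) = √(0.00187 + 0.000708 + 0.00221) = 0.0692
Q = 39500, so δQ = 0.0692 × 39500 = 2730.

39500 ± 2730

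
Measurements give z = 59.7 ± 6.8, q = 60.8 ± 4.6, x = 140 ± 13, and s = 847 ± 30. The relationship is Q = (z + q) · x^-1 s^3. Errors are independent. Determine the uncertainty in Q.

8.2e+07

Let u = z + q = 120. δu = √(δz² + δq²) = √(46.2 + 21.2) = 8.21, so δu/u = 0.0681.
Q is then a monomial in u, x, s:
δQ/Q = √((δu/u)² + (-1·δx/x)² + (3·δs/s)²) = √(0.00464 + 0.00862 + 0.0113) = 0.157
Q = 5.23e+08, so δQ = 0.157 × 5.23e+08 = 8.2e+07.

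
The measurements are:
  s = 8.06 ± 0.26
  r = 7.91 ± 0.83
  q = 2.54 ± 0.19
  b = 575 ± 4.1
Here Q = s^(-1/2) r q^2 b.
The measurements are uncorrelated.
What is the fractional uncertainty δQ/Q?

Q is a product of powers, so relative uncertainties combine in quadrature:
  (−½·δs/s)² = (-0.5×0.0323)² = 0.000260;  (1·δr/r)² = (1×0.105)² = 0.0110;  (2·δq/q)² = (2×0.0748)² = 0.0224;  (1·δb/b)² = (1×0.00713)² = 5.08e-05
δQ/Q = √(0.0337) = 0.184

0.184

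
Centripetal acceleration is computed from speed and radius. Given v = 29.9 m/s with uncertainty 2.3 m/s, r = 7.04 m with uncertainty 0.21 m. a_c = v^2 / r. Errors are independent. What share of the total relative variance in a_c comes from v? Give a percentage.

(δa_c/a_c)² = (2·δv/v)² + (-1·δr/r)²
  v term: (2×0.0769)² = 0.0237
  r term: (-1×0.0298)² = 0.000890
Total = 0.0246. Share from v = 0.0237/0.0246 = 0.964.

96.4%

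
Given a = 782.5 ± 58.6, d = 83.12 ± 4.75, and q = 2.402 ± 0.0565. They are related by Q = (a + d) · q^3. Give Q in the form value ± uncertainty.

Let u = a + d = 865.6. δu = √(δa² + δd²) = √(3430 + 22.6) = 58.8, so δu/u = 0.0679.
Q is then a monomial in u, q:
δQ/Q = √((δu/u)² + (3·δq/q)²) = √(0.00461 + 0.00498) = 0.0979
Q = 12000, so δQ = 0.0979 × 12000 = 1170.

12000 ± 1170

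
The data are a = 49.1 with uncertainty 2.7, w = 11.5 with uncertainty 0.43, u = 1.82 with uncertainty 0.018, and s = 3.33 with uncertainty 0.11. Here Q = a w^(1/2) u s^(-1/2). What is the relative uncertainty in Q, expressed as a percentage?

Q is a product of powers, so relative uncertainties combine in quadrature:
  (1·δa/a)² = (1×0.0550)² = 0.00302;  (½·δw/w)² = (0.5×0.0374)² = 0.000350;  (1·δu/u)² = (1×0.00989)² = 9.78e-05;  (−½·δs/s)² = (-0.5×0.0330)² = 0.000273
δQ/Q = √(0.00374) = 0.0612

6.12%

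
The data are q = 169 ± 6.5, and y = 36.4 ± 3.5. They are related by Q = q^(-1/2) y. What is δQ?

0.275

Each factor contributes (exponent × relative error)² to (δQ/Q)²:
  (−½·δq/q)² = (-0.5×0.0385)² = 0.000370;  (1·δy/y)² = (1×0.0962)² = 0.00925
δQ/Q = √(0.00962) = 0.0981
Q = 2.80, so δQ = 0.0981 × 2.80 = 0.275.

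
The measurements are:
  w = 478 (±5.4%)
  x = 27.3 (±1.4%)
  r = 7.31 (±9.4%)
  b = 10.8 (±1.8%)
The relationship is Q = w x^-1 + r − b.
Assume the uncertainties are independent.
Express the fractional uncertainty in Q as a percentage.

8.63%

Let p = w·x^-1 = 17.5. δp/p = √((1·δw/w)² + (-1·δx/x)²) = √(0.00292 + 0.000196) = 0.0558, so δp = 0.977.
Q = p + r − b: δQ = √(δp² + δr² + δb²) = √(0.954 + 0.472 + 0.0378) = 1.21
Q = 14.0, so δQ/Q = 1.21/14.0 = 0.0863.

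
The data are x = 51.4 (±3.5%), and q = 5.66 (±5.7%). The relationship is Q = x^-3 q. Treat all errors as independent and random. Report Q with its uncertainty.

(4.17 ± 0.498) × 10^-5

Each factor contributes (exponent × relative error)² to (δQ/Q)²:
  (-3·δx/x)² = (-3×0.0350)² = 0.0110;  (1·δq/q)² = (1×0.0570)² = 0.00325
δQ/Q = √(0.0143) = 0.119
Q = 4.17e-05, so δQ = 0.119 × 4.17e-05 = 4.98e-06.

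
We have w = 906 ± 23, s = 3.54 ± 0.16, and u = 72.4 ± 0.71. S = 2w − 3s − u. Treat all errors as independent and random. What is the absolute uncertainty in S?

46.0

S is a linear combination, so absolute uncertainties add in quadrature:
  (2·δw)² = 2120;  (3·δs)² = 0.230;  (δu)² = 0.504
δS = √(2120) = 46.0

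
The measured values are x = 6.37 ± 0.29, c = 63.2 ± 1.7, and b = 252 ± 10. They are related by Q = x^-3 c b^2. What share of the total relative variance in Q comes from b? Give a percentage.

(δQ/Q)² = (-3·δx/x)² + (1·δc/c)² + (2·δb/b)²
  x term: (-3×0.0455)² = 0.0187
  c term: (1×0.0269)² = 0.000724
  b term: (2×0.0397)² = 0.00630
Total = 0.0257. Share from b = 0.00630/0.0257 = 0.245.

24.5%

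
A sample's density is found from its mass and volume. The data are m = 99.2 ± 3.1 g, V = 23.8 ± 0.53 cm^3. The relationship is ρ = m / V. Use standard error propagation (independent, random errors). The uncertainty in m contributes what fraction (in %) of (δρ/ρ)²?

(δρ/ρ)² = (1·δm/m)² + (-1·δV/V)²
  m term: (1×0.0312)² = 0.000977
  V term: (-1×0.0223)² = 0.000496
Total = 0.00147. Share from m = 0.000977/0.00147 = 0.663.

66.3%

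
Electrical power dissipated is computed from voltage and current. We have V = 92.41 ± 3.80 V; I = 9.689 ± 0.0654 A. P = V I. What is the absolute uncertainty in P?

Since P is a product/quotient, work with relative uncertainties:
  (1·δV/V)² = (1×0.0411)² = 0.00169;  (1·δI/I)² = (1×0.00675)² = 4.56e-05
δP/P = √(0.00174) = 0.0417
P = 895.4 W, so δP = 0.0417 × 895.4 = 37.3 W.

37.3 W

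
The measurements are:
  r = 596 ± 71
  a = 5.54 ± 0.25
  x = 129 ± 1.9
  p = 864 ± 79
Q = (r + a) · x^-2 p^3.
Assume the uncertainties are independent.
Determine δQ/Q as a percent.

Let u = r + a = 602. δu = √(δr² + δa²) = √(5040 + 0.0625) = 71.0, so δu/u = 0.118.
Q is then a monomial in u, x, p:
δQ/Q = √((δu/u)² + (-2·δx/x)² + (3·δp/p)²) = √(0.0139 + 0.000868 + 0.0752) = 0.300

30.0%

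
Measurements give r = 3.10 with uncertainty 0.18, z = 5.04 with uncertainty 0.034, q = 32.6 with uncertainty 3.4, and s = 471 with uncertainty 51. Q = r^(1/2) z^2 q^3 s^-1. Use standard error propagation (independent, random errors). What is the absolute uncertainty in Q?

1090

For a monomial Q ∝ r^(1/2), z^2, q^3, s^-1, fractional errors add in quadrature:
  (½·δr/r)² = (0.5×0.0581)² = 0.000843;  (2·δz/z)² = (2×0.00675)² = 0.000182;  (3·δq/q)² = (3×0.104)² = 0.0979;  (-1·δs/s)² = (-1×0.108)² = 0.0117
δQ/Q = √(0.111) = 0.333
Q = 3290, so δQ = 0.333 × 3290 = 1090.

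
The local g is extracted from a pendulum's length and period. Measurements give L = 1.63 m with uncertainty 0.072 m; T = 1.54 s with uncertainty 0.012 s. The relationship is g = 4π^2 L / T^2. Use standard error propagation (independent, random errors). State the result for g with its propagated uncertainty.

Each factor contributes (exponent × relative error)² to (δg/g)²:
  (1·δL/L)² = (1×0.0442)² = 0.00195;  (-2·δT/T)² = (-2×0.00779)² = 0.000243
δg/g = √(0.00219) = 0.0468
g = 27.1 m/s^2, so δg = 0.0468 × 27.1 = 1.27 m/s^2.

27.1 ± 1.27 m/s^2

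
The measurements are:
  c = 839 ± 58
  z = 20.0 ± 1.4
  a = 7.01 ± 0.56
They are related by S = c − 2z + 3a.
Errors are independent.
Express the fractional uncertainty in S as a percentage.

7.08%

Absolute uncertainties add in quadrature for a linear combination:
  (δc)² = 3360;  (2·δz)² = 7.84;  (3·δa)² = 2.82
δS = √(3370) = 58.1
S = 820, so δS/S = 58.1/820 = 0.0708.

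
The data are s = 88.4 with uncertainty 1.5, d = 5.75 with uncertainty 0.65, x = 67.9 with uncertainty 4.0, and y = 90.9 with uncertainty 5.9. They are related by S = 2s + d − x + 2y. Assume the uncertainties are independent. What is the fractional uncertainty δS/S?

S is a linear combination, so absolute uncertainties add in quadrature:
  (2·δs)² = 9.00;  (δd)² = 0.423;  (δx)² = 16.0;  (2·δy)² = 139
δS = √(165) = 12.8
S = 296, so δS/S = 12.8/296 = 0.0433.

0.0433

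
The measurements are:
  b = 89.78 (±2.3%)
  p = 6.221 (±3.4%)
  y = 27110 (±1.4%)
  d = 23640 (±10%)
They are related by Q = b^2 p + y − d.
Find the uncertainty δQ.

Let w = b^2·p = 50140. δw/w = √((2·δb/b)² + (1·δp/p)²) = √(0.00212 + 0.00116) = 0.0572, so δw = 2870.
Q = w + y − d: δQ = √(δw² + δy² + δd²) = √(8.23e+06 + 1.44e+05 + 5.59e+06) = 3740

3740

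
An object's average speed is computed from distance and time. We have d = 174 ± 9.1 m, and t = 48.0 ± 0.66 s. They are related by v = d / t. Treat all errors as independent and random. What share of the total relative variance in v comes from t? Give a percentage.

(δv/v)² = (1·δd/d)² + (-1·δt/t)²
  d term: (1×0.0523)² = 0.00274
  t term: (-1×0.0138)² = 0.000189
Total = 0.00292. Share from t = 0.000189/0.00292 = 0.0647.

6.47%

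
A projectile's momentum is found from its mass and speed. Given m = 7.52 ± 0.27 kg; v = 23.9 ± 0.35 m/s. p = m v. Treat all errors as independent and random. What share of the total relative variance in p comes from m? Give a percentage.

85.7%

(δp/p)² = (1·δm/m)² + (1·δv/v)²
  m term: (1×0.0359)² = 0.00129
  v term: (1×0.0146)² = 0.000214
Total = 0.00150. Share from m = 0.00129/0.00150 = 0.857.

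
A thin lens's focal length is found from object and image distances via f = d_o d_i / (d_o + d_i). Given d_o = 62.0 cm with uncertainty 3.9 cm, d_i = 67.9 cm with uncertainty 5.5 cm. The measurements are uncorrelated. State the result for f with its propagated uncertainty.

32.4 ± 1.64 cm

∂f/∂d_o = (d_i/(d_o+d_i))² = 0.273;  ∂f/∂d_i = (d_o/(d_o+d_i))² = 0.228
δf = √((∂f/∂d_o · δd_o)² + (∂f/∂d_i · δd_i)²) = √(1.14 + 1.57) = 1.64 cm
f = 32.4 cm.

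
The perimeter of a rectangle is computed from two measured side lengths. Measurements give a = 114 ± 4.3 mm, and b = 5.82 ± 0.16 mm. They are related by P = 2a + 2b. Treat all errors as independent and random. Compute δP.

P is a linear combination, so absolute uncertainties add in quadrature:
  (2·δa)² = 74.0;  (2·δb)² = 0.102
δP = √(74.1) = 8.61 mm

8.61 mm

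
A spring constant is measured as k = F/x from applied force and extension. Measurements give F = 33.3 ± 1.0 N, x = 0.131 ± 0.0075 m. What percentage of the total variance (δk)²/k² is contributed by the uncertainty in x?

78.4%

(δk/k)² = (1·δF/F)² + (-1·δx/x)²
  F term: (1×0.0300)² = 0.000902
  x term: (-1×0.0573)² = 0.00328
Total = 0.00418. Share from x = 0.00328/0.00418 = 0.784.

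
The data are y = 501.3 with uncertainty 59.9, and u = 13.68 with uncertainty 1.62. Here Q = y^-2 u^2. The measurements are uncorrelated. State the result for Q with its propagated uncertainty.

0.0007447 ± 0.000251

For a monomial Q ∝ y^-2, u^2, fractional errors add in quadrature:
  (-2·δy/y)² = (-2×0.119)² = 0.0571;  (2·δu/u)² = (2×0.118)² = 0.0561
δQ/Q = √(0.113) = 0.336
Q = 0.0007447, so δQ = 0.336 × 0.0007447 = 0.000251.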